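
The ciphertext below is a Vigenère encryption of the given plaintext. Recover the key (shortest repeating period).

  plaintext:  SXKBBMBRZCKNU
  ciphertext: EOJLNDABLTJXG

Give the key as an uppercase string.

  i= 0: E-S = 12 → M
  i= 1: O-X = 17 → R
  i= 2: J-K = 25 → Z
  i= 3: L-B = 10 → K
  i= 4: N-B = 12 → M
  i= 5: D-M = 17 → R
  i= 6: A-B = 25 → Z
  i= 7: B-R = 10 → K
  i= 8: L-Z = 12 → M
  i= 9: T-C = 17 → R
  i=10: J-K = 25 → Z
  i=11: X-N = 10 → K
  i=12: G-U = 12 → M
  shifts repeat with period 4: MRZK

MRZK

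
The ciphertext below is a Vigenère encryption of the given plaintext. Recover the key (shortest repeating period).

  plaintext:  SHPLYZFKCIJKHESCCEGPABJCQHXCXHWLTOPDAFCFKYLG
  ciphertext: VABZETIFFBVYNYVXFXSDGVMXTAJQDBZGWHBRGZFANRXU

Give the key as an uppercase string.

DTMOGUDV

  i= 0: V-S =  3 → D
  i= 1: A-H = 19 → T
  i= 2: B-P = 12 → M
  i= 3: Z-L = 14 → O
  i= 4: E-Y =  6 → G
  i= 5: T-Z = 20 → U
  i= 6: I-F =  3 → D
  i= 7: F-K = 21 → V
  i= 8: F-C =  3 → D
  i= 9: B-I = 19 → T
  i=10: V-J = 12 → M
  i=11: Y-K = 14 → O
  i=12: N-H =  6 → G
  i=13: Y-E = 20 → U
  i=14: V-S =  3 → D
  i=15: X-C = 21 → V
  i=16: F-C =  3 → D
  i=17: X-E = 19 → T
  i=18: S-G = 12 → M
  i=19: D-P = 14 → O
  i=20: G-A =  6 → G
  i=21: V-B = 20 → U
  i=22: M-J =  3 → D
  i=23: X-C = 21 → V
  i=24: T-Q =  3 → D
  i=25: A-H = 19 → T
  i=26: J-X = 12 → M
  i=27: Q-C = 14 → O
  i=28: D-X =  6 → G
  i=29: B-H = 20 → U
  i=30: Z-W =  3 → D
  i=31: G-L = 21 → V
  i=32: W-T =  3 → D
  i=33: H-O = 19 → T
  i=34: B-P = 12 → M
  i=35: R-D = 14 → O
  i=36: G-A =  6 → G
  i=37: Z-F = 20 → U
  i=38: F-C =  3 → D
  i=39: A-F = 21 → V
  i=40: N-K =  3 → D
  i=41: R-Y = 19 → T
  i=42: X-L = 12 → M
  i=43: U-G = 14 → O
  shifts repeat with period 8: DTMOGUDV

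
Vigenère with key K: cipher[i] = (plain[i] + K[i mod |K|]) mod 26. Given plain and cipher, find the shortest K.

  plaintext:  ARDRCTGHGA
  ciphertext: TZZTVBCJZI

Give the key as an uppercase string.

TIWC

  i= 0: T-A = 19 → T
  i= 1: Z-R =  8 → I
  i= 2: Z-D = 22 → W
  i= 3: T-R =  2 → C
  i= 4: V-C = 19 → T
  i= 5: B-T =  8 → I
  i= 6: C-G = 22 → W
  i= 7: J-H =  2 → C
  i= 8: Z-G = 19 → T
  i= 9: I-A =  8 → I
  shifts repeat with period 4: TIWC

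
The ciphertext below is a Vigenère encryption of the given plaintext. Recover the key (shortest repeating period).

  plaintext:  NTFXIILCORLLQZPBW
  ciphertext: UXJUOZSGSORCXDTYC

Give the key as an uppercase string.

HEEXGR

  i= 0: U-N =  7 → H
  i= 1: X-T =  4 → E
  i= 2: J-F =  4 → E
  i= 3: U-X = 23 → X
  i= 4: O-I =  6 → G
  i= 5: Z-I = 17 → R
  i= 6: S-L =  7 → H
  i= 7: G-C =  4 → E
  i= 8: S-O =  4 → E
  i= 9: O-R = 23 → X
  i=10: R-L =  6 → G
  i=11: C-L = 17 → R
  i=12: X-Q =  7 → H
  i=13: D-Z =  4 → E
  i=14: T-P =  4 → E
  i=15: Y-B = 23 → X
  i=16: C-W =  6 → G
  shifts repeat with period 6: HEEXGR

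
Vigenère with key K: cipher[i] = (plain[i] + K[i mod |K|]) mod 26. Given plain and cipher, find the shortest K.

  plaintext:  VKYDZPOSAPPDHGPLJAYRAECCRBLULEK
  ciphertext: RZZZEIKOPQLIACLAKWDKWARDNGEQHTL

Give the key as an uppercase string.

WPBWFTW

  i= 0: R-V = 22 → W
  i= 1: Z-K = 15 → P
  i= 2: Z-Y =  1 → B
  i= 3: Z-D = 22 → W
  i= 4: E-Z =  5 → F
  i= 5: I-P = 19 → T
  i= 6: K-O = 22 → W
  i= 7: O-S = 22 → W
  i= 8: P-A = 15 → P
  i= 9: Q-P =  1 → B
  i=10: L-P = 22 → W
  i=11: I-D =  5 → F
  i=12: A-H = 19 → T
  i=13: C-G = 22 → W
  i=14: L-P = 22 → W
  i=15: A-L = 15 → P
  i=16: K-J =  1 → B
  i=17: W-A = 22 → W
  i=18: D-Y =  5 → F
  i=19: K-R = 19 → T
  i=20: W-A = 22 → W
  i=21: A-E = 22 → W
  i=22: R-C = 15 → P
  i=23: D-C =  1 → B
  i=24: N-R = 22 → W
  i=25: G-B =  5 → F
  i=26: E-L = 19 → T
  i=27: Q-U = 22 → W
  i=28: H-L = 22 → W
  i=29: T-E = 15 → P
  i=30: L-K =  1 → B
  shifts repeat with period 7: WPBWFTW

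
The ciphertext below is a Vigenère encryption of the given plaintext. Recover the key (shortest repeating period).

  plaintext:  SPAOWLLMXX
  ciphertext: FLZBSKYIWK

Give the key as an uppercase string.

  i= 0: F-S = 13 → N
  i= 1: L-P = 22 → W
  i= 2: Z-A = 25 → Z
  i= 3: B-O = 13 → N
  i= 4: S-W = 22 → W
  i= 5: K-L = 25 → Z
  i= 6: Y-L = 13 → N
  i= 7: I-M = 22 → W
  i= 8: W-X = 25 → Z
  i= 9: K-X = 13 → N
  shifts repeat with period 3: NWZ

NWZ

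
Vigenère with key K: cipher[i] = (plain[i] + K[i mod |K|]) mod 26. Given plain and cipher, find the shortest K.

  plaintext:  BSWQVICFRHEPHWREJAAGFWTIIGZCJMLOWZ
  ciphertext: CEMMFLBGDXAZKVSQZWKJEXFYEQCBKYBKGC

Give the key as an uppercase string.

  i= 0: C-B =  1 → B
  i= 1: E-S = 12 → M
  i= 2: M-W = 16 → Q
  i= 3: M-Q = 22 → W
  i= 4: F-V = 10 → K
  i= 5: L-I =  3 → D
  i= 6: B-C = 25 → Z
  i= 7: G-F =  1 → B
  i= 8: D-R = 12 → M
  i= 9: X-H = 16 → Q
  i=10: A-E = 22 → W
  i=11: Z-P = 10 → K
  i=12: K-H =  3 → D
  i=13: V-W = 25 → Z
  i=14: S-R =  1 → B
  i=15: Q-E = 12 → M
  i=16: Z-J = 16 → Q
  i=17: W-A = 22 → W
  i=18: K-A = 10 → K
  i=19: J-G =  3 → D
  i=20: E-F = 25 → Z
  i=21: X-W =  1 → B
  i=22: F-T = 12 → M
  i=23: Y-I = 16 → Q
  i=24: E-I = 22 → W
  i=25: Q-G = 10 → K
  i=26: C-Z =  3 → D
  i=27: B-C = 25 → Z
  i=28: K-J =  1 → B
  i=29: Y-M = 12 → M
  i=30: B-L = 16 → Q
  i=31: K-O = 22 → W
  i=32: G-W = 10 → K
  i=33: C-Z =  3 → D
  shifts repeat with period 7: BMQWKDZ

BMQWKDZ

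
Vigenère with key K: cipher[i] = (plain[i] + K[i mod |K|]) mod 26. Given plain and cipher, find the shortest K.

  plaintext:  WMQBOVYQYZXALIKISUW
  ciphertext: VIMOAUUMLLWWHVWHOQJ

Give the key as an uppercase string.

ZWWNM

  i= 0: V-W = 25 → Z
  i= 1: I-M = 22 → W
  i= 2: M-Q = 22 → W
  i= 3: O-B = 13 → N
  i= 4: A-O = 12 → M
  i= 5: U-V = 25 → Z
  i= 6: U-Y = 22 → W
  i= 7: M-Q = 22 → W
  i= 8: L-Y = 13 → N
  i= 9: L-Z = 12 → M
  i=10: W-X = 25 → Z
  i=11: W-A = 22 → W
  i=12: H-L = 22 → W
  i=13: V-I = 13 → N
  i=14: W-K = 12 → M
  i=15: H-I = 25 → Z
  i=16: O-S = 22 → W
  i=17: Q-U = 22 → W
  i=18: J-W = 13 → N
  shifts repeat with period 5: ZWWNM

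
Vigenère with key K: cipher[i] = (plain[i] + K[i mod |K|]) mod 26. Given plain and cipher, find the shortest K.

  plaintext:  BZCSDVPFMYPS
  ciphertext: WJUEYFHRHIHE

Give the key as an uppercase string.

  i= 0: W-B = 21 → V
  i= 1: J-Z = 10 → K
  i= 2: U-C = 18 → S
  i= 3: E-S = 12 → M
  i= 4: Y-D = 21 → V
  i= 5: F-V = 10 → K
  i= 6: H-P = 18 → S
  i= 7: R-F = 12 → M
  i= 8: H-M = 21 → V
  i= 9: I-Y = 10 → K
  i=10: H-P = 18 → S
  i=11: E-S = 12 → M
  shifts repeat with period 4: VKSM

VKSM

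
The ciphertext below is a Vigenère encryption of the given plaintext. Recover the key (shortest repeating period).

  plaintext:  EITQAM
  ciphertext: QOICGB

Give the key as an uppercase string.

MGP

  i= 0: Q-E = 12 → M
  i= 1: O-I =  6 → G
  i= 2: I-T = 15 → P
  i= 3: C-Q = 12 → M
  i= 4: G-A =  6 → G
  i= 5: B-M = 15 → P
  shifts repeat with period 3: MGP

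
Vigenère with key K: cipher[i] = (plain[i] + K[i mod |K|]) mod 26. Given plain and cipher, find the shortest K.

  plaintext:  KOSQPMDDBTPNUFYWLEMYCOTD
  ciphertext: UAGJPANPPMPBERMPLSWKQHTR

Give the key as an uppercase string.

KMOTAO

  i= 0: U-K = 10 → K
  i= 1: A-O = 12 → M
  i= 2: G-S = 14 → O
  i= 3: J-Q = 19 → T
  i= 4: P-P =  0 → A
  i= 5: A-M = 14 → O
  i= 6: N-D = 10 → K
  i= 7: P-D = 12 → M
  i= 8: P-B = 14 → O
  i= 9: M-T = 19 → T
  i=10: P-P =  0 → A
  i=11: B-N = 14 → O
  i=12: E-U = 10 → K
  i=13: R-F = 12 → M
  i=14: M-Y = 14 → O
  i=15: P-W = 19 → T
  i=16: L-L =  0 → A
  i=17: S-E = 14 → O
  i=18: W-M = 10 → K
  i=19: K-Y = 12 → M
  i=20: Q-C = 14 → O
  i=21: H-O = 19 → T
  i=22: T-T =  0 → A
  i=23: R-D = 14 → O
  shifts repeat with period 6: KMOTAO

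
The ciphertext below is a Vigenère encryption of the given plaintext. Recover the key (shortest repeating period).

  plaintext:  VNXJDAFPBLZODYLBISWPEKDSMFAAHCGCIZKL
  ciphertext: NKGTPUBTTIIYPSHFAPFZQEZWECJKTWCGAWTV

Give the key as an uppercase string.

  i= 0: N-V = 18 → S
  i= 1: K-N = 23 → X
  i= 2: G-X =  9 → J
  i= 3: T-J = 10 → K
  i= 4: P-D = 12 → M
  i= 5: U-A = 20 → U
  i= 6: B-F = 22 → W
  i= 7: T-P =  4 → E
  i= 8: T-B = 18 → S
  i= 9: I-L = 23 → X
  i=10: I-Z =  9 → J
  i=11: Y-O = 10 → K
  i=12: P-D = 12 → M
  i=13: S-Y = 20 → U
  i=14: H-L = 22 → W
  i=15: F-B =  4 → E
  i=16: A-I = 18 → S
  i=17: P-S = 23 → X
  i=18: F-W =  9 → J
  i=19: Z-P = 10 → K
  i=20: Q-E = 12 → M
  i=21: E-K = 20 → U
  i=22: Z-D = 22 → W
  i=23: W-S =  4 → E
  i=24: E-M = 18 → S
  i=25: C-F = 23 → X
  i=26: J-A =  9 → J
  i=27: K-A = 10 → K
  i=28: T-H = 12 → M
  i=29: W-C = 20 → U
  i=30: C-G = 22 → W
  i=31: G-C =  4 → E
  i=32: A-I = 18 → S
  i=33: W-Z = 23 → X
  i=34: T-K =  9 → J
  i=35: V-L = 10 → K
  shifts repeat with period 8: SXJKMUWE

SXJKMUWE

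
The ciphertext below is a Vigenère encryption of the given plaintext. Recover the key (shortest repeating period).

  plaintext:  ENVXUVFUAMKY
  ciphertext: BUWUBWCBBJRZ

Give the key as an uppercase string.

XHB

  i= 0: B-E = 23 → X
  i= 1: U-N =  7 → H
  i= 2: W-V =  1 → B
  i= 3: U-X = 23 → X
  i= 4: B-U =  7 → H
  i= 5: W-V =  1 → B
  i= 6: C-F = 23 → X
  i= 7: B-U =  7 → H
  i= 8: B-A =  1 → B
  i= 9: J-M = 23 → X
  i=10: R-K =  7 → H
  i=11: Z-Y =  1 → B
  shifts repeat with period 3: XHB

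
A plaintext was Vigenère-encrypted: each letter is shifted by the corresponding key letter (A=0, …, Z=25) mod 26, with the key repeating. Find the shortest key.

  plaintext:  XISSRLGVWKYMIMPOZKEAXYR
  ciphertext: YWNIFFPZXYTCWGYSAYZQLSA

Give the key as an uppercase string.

  i= 0: Y-X =  1 → B
  i= 1: W-I = 14 → O
  i= 2: N-S = 21 → V
  i= 3: I-S = 16 → Q
  i= 4: F-R = 14 → O
  i= 5: F-L = 20 → U
  i= 6: P-G =  9 → J
  i= 7: Z-V =  4 → E
  i= 8: X-W =  1 → B
  i= 9: Y-K = 14 → O
  i=10: T-Y = 21 → V
  i=11: C-M = 16 → Q
  i=12: W-I = 14 → O
  i=13: G-M = 20 → U
  i=14: Y-P =  9 → J
  i=15: S-O =  4 → E
  i=16: A-Z =  1 → B
  i=17: Y-K = 14 → O
  i=18: Z-E = 21 → V
  i=19: Q-A = 16 → Q
  i=20: L-X = 14 → O
  i=21: S-Y = 20 → U
  i=22: A-R =  9 → J
  shifts repeat with period 8: BOVQOUJE

BOVQOUJE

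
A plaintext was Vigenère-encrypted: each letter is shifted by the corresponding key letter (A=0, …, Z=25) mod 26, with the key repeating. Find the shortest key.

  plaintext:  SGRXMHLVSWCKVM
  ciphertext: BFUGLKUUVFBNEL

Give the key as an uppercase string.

  i= 0: B-S =  9 → J
  i= 1: F-G = 25 → Z
  i= 2: U-R =  3 → D
  i= 3: G-X =  9 → J
  i= 4: L-M = 25 → Z
  i= 5: K-H =  3 → D
  i= 6: U-L =  9 → J
  i= 7: U-V = 25 → Z
  i= 8: V-S =  3 → D
  i= 9: F-W =  9 → J
  i=10: B-C = 25 → Z
  i=11: N-K =  3 → D
  i=12: E-V =  9 → J
  i=13: L-M = 25 → Z
  shifts repeat with period 3: JZD

JZD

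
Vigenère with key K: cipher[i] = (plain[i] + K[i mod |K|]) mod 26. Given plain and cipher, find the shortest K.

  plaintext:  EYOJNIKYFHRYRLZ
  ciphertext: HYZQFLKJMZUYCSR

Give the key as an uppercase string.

DALHS

  i= 0: H-E =  3 → D
  i= 1: Y-Y =  0 → A
  i= 2: Z-O = 11 → L
  i= 3: Q-J =  7 → H
  i= 4: F-N = 18 → S
  i= 5: L-I =  3 → D
  i= 6: K-K =  0 → A
  i= 7: J-Y = 11 → L
  i= 8: M-F =  7 → H
  i= 9: Z-H = 18 → S
  i=10: U-R =  3 → D
  i=11: Y-Y =  0 → A
  i=12: C-R = 11 → L
  i=13: S-L =  7 → H
  i=14: R-Z = 18 → S
  shifts repeat with period 5: DALHS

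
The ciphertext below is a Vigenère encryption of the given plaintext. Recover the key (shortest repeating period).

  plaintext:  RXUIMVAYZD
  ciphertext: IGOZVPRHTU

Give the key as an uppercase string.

RJU

  i= 0: I-R = 17 → R
  i= 1: G-X =  9 → J
  i= 2: O-U = 20 → U
  i= 3: Z-I = 17 → R
  i= 4: V-M =  9 → J
  i= 5: P-V = 20 → U
  i= 6: R-A = 17 → R
  i= 7: H-Y =  9 → J
  i= 8: T-Z = 20 → U
  i= 9: U-D = 17 → R
  shifts repeat with period 3: RJU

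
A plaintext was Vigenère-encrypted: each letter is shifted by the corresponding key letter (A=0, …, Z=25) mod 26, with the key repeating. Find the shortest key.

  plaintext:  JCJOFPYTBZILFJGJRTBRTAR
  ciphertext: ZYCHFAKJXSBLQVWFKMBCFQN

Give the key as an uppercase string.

QWTTALM

  i= 0: Z-J = 16 → Q
  i= 1: Y-C = 22 → W
  i= 2: C-J = 19 → T
  i= 3: H-O = 19 → T
  i= 4: F-F =  0 → A
  i= 5: A-P = 11 → L
  i= 6: K-Y = 12 → M
  i= 7: J-T = 16 → Q
  i= 8: X-B = 22 → W
  i= 9: S-Z = 19 → T
  i=10: B-I = 19 → T
  i=11: L-L =  0 → A
  i=12: Q-F = 11 → L
  i=13: V-J = 12 → M
  i=14: W-G = 16 → Q
  i=15: F-J = 22 → W
  i=16: K-R = 19 → T
  i=17: M-T = 19 → T
  i=18: B-B =  0 → A
  i=19: C-R = 11 → L
  i=20: F-T = 12 → M
  i=21: Q-A = 16 → Q
  i=22: N-R = 22 → W
  shifts repeat with period 7: QWTTALM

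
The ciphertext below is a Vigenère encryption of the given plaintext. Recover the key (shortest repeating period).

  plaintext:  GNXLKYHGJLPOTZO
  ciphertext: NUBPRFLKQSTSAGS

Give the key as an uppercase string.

  i= 0: N-G =  7 → H
  i= 1: U-N =  7 → H
  i= 2: B-X =  4 → E
  i= 3: P-L =  4 → E
  i= 4: R-K =  7 → H
  i= 5: F-Y =  7 → H
  i= 6: L-H =  4 → E
  i= 7: K-G =  4 → E
  i= 8: Q-J =  7 → H
  i= 9: S-L =  7 → H
  i=10: T-P =  4 → E
  i=11: S-O =  4 → E
  i=12: A-T =  7 → H
  i=13: G-Z =  7 → H
  i=14: S-O =  4 → E
  shifts repeat with period 4: HHEE

HHEE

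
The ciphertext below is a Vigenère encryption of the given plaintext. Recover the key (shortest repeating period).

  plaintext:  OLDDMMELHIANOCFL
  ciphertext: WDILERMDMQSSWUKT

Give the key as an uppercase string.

  i= 0: W-O =  8 → I
  i= 1: D-L = 18 → S
  i= 2: I-D =  5 → F
  i= 3: L-D =  8 → I
  i= 4: E-M = 18 → S
  i= 5: R-M =  5 → F
  i= 6: M-E =  8 → I
  i= 7: D-L = 18 → S
  i= 8: M-H =  5 → F
  i= 9: Q-I =  8 → I
  i=10: S-A = 18 → S
  i=11: S-N =  5 → F
  i=12: W-O =  8 → I
  i=13: U-C = 18 → S
  i=14: K-F =  5 → F
  i=15: T-L =  8 → I
  shifts repeat with period 3: ISF

ISF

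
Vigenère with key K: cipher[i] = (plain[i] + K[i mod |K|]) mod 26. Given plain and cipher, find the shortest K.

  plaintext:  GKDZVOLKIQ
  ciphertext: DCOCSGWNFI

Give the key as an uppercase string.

XSLD

  i= 0: D-G = 23 → X
  i= 1: C-K = 18 → S
  i= 2: O-D = 11 → L
  i= 3: C-Z =  3 → D
  i= 4: S-V = 23 → X
  i= 5: G-O = 18 → S
  i= 6: W-L = 11 → L
  i= 7: N-K =  3 → D
  i= 8: F-I = 23 → X
  i= 9: I-Q = 18 → S
  shifts repeat with period 4: XSLD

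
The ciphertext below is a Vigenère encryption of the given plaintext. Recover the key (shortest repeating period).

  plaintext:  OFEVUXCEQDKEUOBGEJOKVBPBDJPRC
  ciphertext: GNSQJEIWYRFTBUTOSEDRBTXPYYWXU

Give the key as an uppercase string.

  i= 0: G-O = 18 → S
  i= 1: N-F =  8 → I
  i= 2: S-E = 14 → O
  i= 3: Q-V = 21 → V
  i= 4: J-U = 15 → P
  i= 5: E-X =  7 → H
  i= 6: I-C =  6 → G
  i= 7: W-E = 18 → S
  i= 8: Y-Q =  8 → I
  i= 9: R-D = 14 → O
  i=10: F-K = 21 → V
  i=11: T-E = 15 → P
  i=12: B-U =  7 → H
  i=13: U-O =  6 → G
  i=14: T-B = 18 → S
  i=15: O-G =  8 → I
  i=16: S-E = 14 → O
  i=17: E-J = 21 → V
  i=18: D-O = 15 → P
  i=19: R-K =  7 → H
  i=20: B-V =  6 → G
  i=21: T-B = 18 → S
  i=22: X-P =  8 → I
  i=23: P-B = 14 → O
  i=24: Y-D = 21 → V
  i=25: Y-J = 15 → P
  i=26: W-P =  7 → H
  i=27: X-R =  6 → G
  i=28: U-C = 18 → S
  shifts repeat with period 7: SIOVPHG

SIOVPHG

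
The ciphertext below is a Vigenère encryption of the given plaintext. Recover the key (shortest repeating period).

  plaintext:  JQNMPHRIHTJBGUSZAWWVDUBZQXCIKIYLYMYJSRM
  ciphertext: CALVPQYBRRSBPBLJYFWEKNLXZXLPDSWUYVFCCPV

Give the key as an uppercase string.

TKYJAJH

  i= 0: C-J = 19 → T
  i= 1: A-Q = 10 → K
  i= 2: L-N = 24 → Y
  i= 3: V-M =  9 → J
  i= 4: P-P =  0 → A
  i= 5: Q-H =  9 → J
  i= 6: Y-R =  7 → H
  i= 7: B-I = 19 → T
  i= 8: R-H = 10 → K
  i= 9: R-T = 24 → Y
  i=10: S-J =  9 → J
  i=11: B-B =  0 → A
  i=12: P-G =  9 → J
  i=13: B-U =  7 → H
  i=14: L-S = 19 → T
  i=15: J-Z = 10 → K
  i=16: Y-A = 24 → Y
  i=17: F-W =  9 → J
  i=18: W-W =  0 → A
  i=19: E-V =  9 → J
  i=20: K-D =  7 → H
  i=21: N-U = 19 → T
  i=22: L-B = 10 → K
  i=23: X-Z = 24 → Y
  i=24: Z-Q =  9 → J
  i=25: X-X =  0 → A
  i=26: L-C =  9 → J
  i=27: P-I =  7 → H
  i=28: D-K = 19 → T
  i=29: S-I = 10 → K
  i=30: W-Y = 24 → Y
  i=31: U-L =  9 → J
  i=32: Y-Y =  0 → A
  i=33: V-M =  9 → J
  i=34: F-Y =  7 → H
  i=35: C-J = 19 → T
  i=36: C-S = 10 → K
  i=37: P-R = 24 → Y
  i=38: V-M =  9 → J
  shifts repeat with period 7: TKYJAJH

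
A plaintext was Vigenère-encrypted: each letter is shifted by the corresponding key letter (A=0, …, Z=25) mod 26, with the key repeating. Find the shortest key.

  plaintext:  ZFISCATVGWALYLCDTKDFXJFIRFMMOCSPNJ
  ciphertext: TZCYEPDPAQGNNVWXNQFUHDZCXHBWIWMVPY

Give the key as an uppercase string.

UUUGCPK

  i= 0: T-Z = 20 → U
  i= 1: Z-F = 20 → U
  i= 2: C-I = 20 → U
  i= 3: Y-S =  6 → G
  i= 4: E-C =  2 → C
  i= 5: P-A = 15 → P
  i= 6: D-T = 10 → K
  i= 7: P-V = 20 → U
  i= 8: A-G = 20 → U
  i= 9: Q-W = 20 → U
  i=10: G-A =  6 → G
  i=11: N-L =  2 → C
  i=12: N-Y = 15 → P
  i=13: V-L = 10 → K
  i=14: W-C = 20 → U
  i=15: X-D = 20 → U
  i=16: N-T = 20 → U
  i=17: Q-K =  6 → G
  i=18: F-D =  2 → C
  i=19: U-F = 15 → P
  i=20: H-X = 10 → K
  i=21: D-J = 20 → U
  i=22: Z-F = 20 → U
  i=23: C-I = 20 → U
  i=24: X-R =  6 → G
  i=25: H-F =  2 → C
  i=26: B-M = 15 → P
  i=27: W-M = 10 → K
  i=28: I-O = 20 → U
  i=29: W-C = 20 → U
  i=30: M-S = 20 → U
  i=31: V-P =  6 → G
  i=32: P-N =  2 → C
  i=33: Y-J = 15 → P
  shifts repeat with period 7: UUUGCPK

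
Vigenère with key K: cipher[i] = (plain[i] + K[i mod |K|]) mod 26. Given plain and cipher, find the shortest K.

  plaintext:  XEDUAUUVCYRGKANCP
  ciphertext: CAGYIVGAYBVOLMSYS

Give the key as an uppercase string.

FWDEIBM

  i= 0: C-X =  5 → F
  i= 1: A-E = 22 → W
  i= 2: G-D =  3 → D
  i= 3: Y-U =  4 → E
  i= 4: I-A =  8 → I
  i= 5: V-U =  1 → B
  i= 6: G-U = 12 → M
  i= 7: A-V =  5 → F
  i= 8: Y-C = 22 → W
  i= 9: B-Y =  3 → D
  i=10: V-R =  4 → E
  i=11: O-G =  8 → I
  i=12: L-K =  1 → B
  i=13: M-A = 12 → M
  i=14: S-N =  5 → F
  i=15: Y-C = 22 → W
  i=16: S-P =  3 → D
  shifts repeat with period 7: FWDEIBM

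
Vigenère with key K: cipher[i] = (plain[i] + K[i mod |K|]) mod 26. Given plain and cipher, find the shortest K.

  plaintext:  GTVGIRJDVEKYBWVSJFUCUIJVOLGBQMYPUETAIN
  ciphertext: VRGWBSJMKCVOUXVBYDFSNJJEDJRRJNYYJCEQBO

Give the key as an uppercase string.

PYLQTBAJ

  i= 0: V-G = 15 → P
  i= 1: R-T = 24 → Y
  i= 2: G-V = 11 → L
  i= 3: W-G = 16 → Q
  i= 4: B-I = 19 → T
  i= 5: S-R =  1 → B
  i= 6: J-J =  0 → A
  i= 7: M-D =  9 → J
  i= 8: K-V = 15 → P
  i= 9: C-E = 24 → Y
  i=10: V-K = 11 → L
  i=11: O-Y = 16 → Q
  i=12: U-B = 19 → T
  i=13: X-W =  1 → B
  i=14: V-V =  0 → A
  i=15: B-S =  9 → J
  i=16: Y-J = 15 → P
  i=17: D-F = 24 → Y
  i=18: F-U = 11 → L
  i=19: S-C = 16 → Q
  i=20: N-U = 19 → T
  i=21: J-I =  1 → B
  i=22: J-J =  0 → A
  i=23: E-V =  9 → J
  i=24: D-O = 15 → P
  i=25: J-L = 24 → Y
  i=26: R-G = 11 → L
  i=27: R-B = 16 → Q
  i=28: J-Q = 19 → T
  i=29: N-M =  1 → B
  i=30: Y-Y =  0 → A
  i=31: Y-P =  9 → J
  i=32: J-U = 15 → P
  i=33: C-E = 24 → Y
  i=34: E-T = 11 → L
  i=35: Q-A = 16 → Q
  i=36: B-I = 19 → T
  i=37: O-N =  1 → B
  shifts repeat with period 8: PYLQTBAJ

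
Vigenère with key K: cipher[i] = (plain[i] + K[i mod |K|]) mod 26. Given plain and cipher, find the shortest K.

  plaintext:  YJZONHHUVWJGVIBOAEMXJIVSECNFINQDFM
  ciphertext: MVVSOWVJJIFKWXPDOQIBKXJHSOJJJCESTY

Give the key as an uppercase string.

  i= 0: M-Y = 14 → O
  i= 1: V-J = 12 → M
  i= 2: V-Z = 22 → W
  i= 3: S-O =  4 → E
  i= 4: O-N =  1 → B
  i= 5: W-H = 15 → P
  i= 6: V-H = 14 → O
  i= 7: J-U = 15 → P
  i= 8: J-V = 14 → O
  i= 9: I-W = 12 → M
  i=10: F-J = 22 → W
  i=11: K-G =  4 → E
  i=12: W-V =  1 → B
  i=13: X-I = 15 → P
  i=14: P-B = 14 → O
  i=15: D-O = 15 → P
  i=16: O-A = 14 → O
  i=17: Q-E = 12 → M
  i=18: I-M = 22 → W
  i=19: B-X =  4 → E
  i=20: K-J =  1 → B
  i=21: X-I = 15 → P
  i=22: J-V = 14 → O
  i=23: H-S = 15 → P
  i=24: S-E = 14 → O
  i=25: O-C = 12 → M
  i=26: J-N = 22 → W
  i=27: J-F =  4 → E
  i=28: J-I =  1 → B
  i=29: C-N = 15 → P
  i=30: E-Q = 14 → O
  i=31: S-D = 15 → P
  i=32: T-F = 14 → O
  i=33: Y-M = 12 → M
  shifts repeat with period 8: OMWEBPOP

OMWEBPOP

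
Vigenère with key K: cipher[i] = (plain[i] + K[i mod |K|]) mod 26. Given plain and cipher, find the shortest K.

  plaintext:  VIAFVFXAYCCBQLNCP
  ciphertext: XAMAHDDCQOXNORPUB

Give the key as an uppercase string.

CSMVMYG

  i= 0: X-V =  2 → C
  i= 1: A-I = 18 → S
  i= 2: M-A = 12 → M
  i= 3: A-F = 21 → V
  i= 4: H-V = 12 → M
  i= 5: D-F = 24 → Y
  i= 6: D-X =  6 → G
  i= 7: C-A =  2 → C
  i= 8: Q-Y = 18 → S
  i= 9: O-C = 12 → M
  i=10: X-C = 21 → V
  i=11: N-B = 12 → M
  i=12: O-Q = 24 → Y
  i=13: R-L =  6 → G
  i=14: P-N =  2 → C
  i=15: U-C = 18 → S
  i=16: B-P = 12 → M
  shifts repeat with period 7: CSMVMYG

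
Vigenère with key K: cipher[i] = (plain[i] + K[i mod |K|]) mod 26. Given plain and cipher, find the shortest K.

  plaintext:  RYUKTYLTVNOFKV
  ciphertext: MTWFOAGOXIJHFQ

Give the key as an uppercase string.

VVC

  i= 0: M-R = 21 → V
  i= 1: T-Y = 21 → V
  i= 2: W-U =  2 → C
  i= 3: F-K = 21 → V
  i= 4: O-T = 21 → V
  i= 5: A-Y =  2 → C
  i= 6: G-L = 21 → V
  i= 7: O-T = 21 → V
  i= 8: X-V =  2 → C
  i= 9: I-N = 21 → V
  i=10: J-O = 21 → V
  i=11: H-F =  2 → C
  i=12: F-K = 21 → V
  i=13: Q-V = 21 → V
  shifts repeat with period 3: VVC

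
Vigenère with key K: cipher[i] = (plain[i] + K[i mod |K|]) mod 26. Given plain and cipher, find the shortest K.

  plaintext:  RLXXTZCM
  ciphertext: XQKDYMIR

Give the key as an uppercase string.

GFN

  i= 0: X-R =  6 → G
  i= 1: Q-L =  5 → F
  i= 2: K-X = 13 → N
  i= 3: D-X =  6 → G
  i= 4: Y-T =  5 → F
  i= 5: M-Z = 13 → N
  i= 6: I-C =  6 → G
  i= 7: R-M =  5 → F
  shifts repeat with period 3: GFN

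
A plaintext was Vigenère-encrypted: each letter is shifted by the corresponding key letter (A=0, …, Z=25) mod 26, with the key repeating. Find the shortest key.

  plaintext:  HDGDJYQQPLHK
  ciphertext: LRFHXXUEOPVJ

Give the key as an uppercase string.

EOZ

  i= 0: L-H =  4 → E
  i= 1: R-D = 14 → O
  i= 2: F-G = 25 → Z
  i= 3: H-D =  4 → E
  i= 4: X-J = 14 → O
  i= 5: X-Y = 25 → Z
  i= 6: U-Q =  4 → E
  i= 7: E-Q = 14 → O
  i= 8: O-P = 25 → Z
  i= 9: P-L =  4 → E
  i=10: V-H = 14 → O
  i=11: J-K = 25 → Z
  shifts repeat with period 3: EOZ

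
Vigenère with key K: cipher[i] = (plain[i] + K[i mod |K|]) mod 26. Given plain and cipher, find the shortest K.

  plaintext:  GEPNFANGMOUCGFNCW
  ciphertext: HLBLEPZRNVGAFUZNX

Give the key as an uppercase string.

  i= 0: H-G =  1 → B
  i= 1: L-E =  7 → H
  i= 2: B-P = 12 → M
  i= 3: L-N = 24 → Y
  i= 4: E-F = 25 → Z
  i= 5: P-A = 15 → P
  i= 6: Z-N = 12 → M
  i= 7: R-G = 11 → L
  i= 8: N-M =  1 → B
  i= 9: V-O =  7 → H
  i=10: G-U = 12 → M
  i=11: A-C = 24 → Y
  i=12: F-G = 25 → Z
  i=13: U-F = 15 → P
  i=14: Z-N = 12 → M
  i=15: N-C = 11 → L
  i=16: X-W =  1 → B
  shifts repeat with period 8: BHMYZPML

BHMYZPML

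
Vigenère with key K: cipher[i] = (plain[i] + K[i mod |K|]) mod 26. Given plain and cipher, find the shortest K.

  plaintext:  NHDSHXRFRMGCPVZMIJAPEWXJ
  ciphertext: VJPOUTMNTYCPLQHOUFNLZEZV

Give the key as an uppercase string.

  i= 0: V-N =  8 → I
  i= 1: J-H =  2 → C
  i= 2: P-D = 12 → M
  i= 3: O-S = 22 → W
  i= 4: U-H = 13 → N
  i= 5: T-X = 22 → W
  i= 6: M-R = 21 → V
  i= 7: N-F =  8 → I
  i= 8: T-R =  2 → C
  i= 9: Y-M = 12 → M
  i=10: C-G = 22 → W
  i=11: P-C = 13 → N
  i=12: L-P = 22 → W
  i=13: Q-V = 21 → V
  i=14: H-Z =  8 → I
  i=15: O-M =  2 → C
  i=16: U-I = 12 → M
  i=17: F-J = 22 → W
  i=18: N-A = 13 → N
  i=19: L-P = 22 → W
  i=20: Z-E = 21 → V
  i=21: E-W =  8 → I
  i=22: Z-X =  2 → C
  i=23: V-J = 12 → M
  shifts repeat with period 7: ICMWNWV

ICMWNWV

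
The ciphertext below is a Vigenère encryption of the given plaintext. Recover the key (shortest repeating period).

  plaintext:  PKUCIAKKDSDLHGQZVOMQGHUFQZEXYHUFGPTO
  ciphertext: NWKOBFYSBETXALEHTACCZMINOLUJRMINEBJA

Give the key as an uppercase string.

  i= 0: N-P = 24 → Y
  i= 1: W-K = 12 → M
  i= 2: K-U = 16 → Q
  i= 3: O-C = 12 → M
  i= 4: B-I = 19 → T
  i= 5: F-A =  5 → F
  i= 6: Y-K = 14 → O
  i= 7: S-K =  8 → I
  i= 8: B-D = 24 → Y
  i= 9: E-S = 12 → M
  i=10: T-D = 16 → Q
  i=11: X-L = 12 → M
  i=12: A-H = 19 → T
  i=13: L-G =  5 → F
  i=14: E-Q = 14 → O
  i=15: H-Z =  8 → I
  i=16: T-V = 24 → Y
  i=17: A-O = 12 → M
  i=18: C-M = 16 → Q
  i=19: C-Q = 12 → M
  i=20: Z-G = 19 → T
  i=21: M-H =  5 → F
  i=22: I-U = 14 → O
  i=23: N-F =  8 → I
  i=24: O-Q = 24 → Y
  i=25: L-Z = 12 → M
  i=26: U-E = 16 → Q
  i=27: J-X = 12 → M
  i=28: R-Y = 19 → T
  i=29: M-H =  5 → F
  i=30: I-U = 14 → O
  i=31: N-F =  8 → I
  i=32: E-G = 24 → Y
  i=33: B-P = 12 → M
  i=34: J-T = 16 → Q
  i=35: A-O = 12 → M
  shifts repeat with period 8: YMQMTFOI

YMQMTFOI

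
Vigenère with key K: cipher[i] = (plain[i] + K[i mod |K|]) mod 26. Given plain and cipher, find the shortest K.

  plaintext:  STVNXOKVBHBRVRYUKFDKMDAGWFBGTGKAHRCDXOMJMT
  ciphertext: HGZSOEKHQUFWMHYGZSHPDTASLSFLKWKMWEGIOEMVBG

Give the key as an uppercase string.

PNEFRQAM

  i= 0: H-S = 15 → P
  i= 1: G-T = 13 → N
  i= 2: Z-V =  4 → E
  i= 3: S-N =  5 → F
  i= 4: O-X = 17 → R
  i= 5: E-O = 16 → Q
  i= 6: K-K =  0 → A
  i= 7: H-V = 12 → M
  i= 8: Q-B = 15 → P
  i= 9: U-H = 13 → N
  i=10: F-B =  4 → E
  i=11: W-R =  5 → F
  i=12: M-V = 17 → R
  i=13: H-R = 16 → Q
  i=14: Y-Y =  0 → A
  i=15: G-U = 12 → M
  i=16: Z-K = 15 → P
  i=17: S-F = 13 → N
  i=18: H-D =  4 → E
  i=19: P-K =  5 → F
  i=20: D-M = 17 → R
  i=21: T-D = 16 → Q
  i=22: A-A =  0 → A
  i=23: S-G = 12 → M
  i=24: L-W = 15 → P
  i=25: S-F = 13 → N
  i=26: F-B =  4 → E
  i=27: L-G =  5 → F
  i=28: K-T = 17 → R
  i=29: W-G = 16 → Q
  i=30: K-K =  0 → A
  i=31: M-A = 12 → M
  i=32: W-H = 15 → P
  i=33: E-R = 13 → N
  i=34: G-C =  4 → E
  i=35: I-D =  5 → F
  i=36: O-X = 17 → R
  i=37: E-O = 16 → Q
  i=38: M-M =  0 → A
  i=39: V-J = 12 → M
  i=40: B-M = 15 → P
  i=41: G-T = 13 → N
  shifts repeat with period 8: PNEFRQAM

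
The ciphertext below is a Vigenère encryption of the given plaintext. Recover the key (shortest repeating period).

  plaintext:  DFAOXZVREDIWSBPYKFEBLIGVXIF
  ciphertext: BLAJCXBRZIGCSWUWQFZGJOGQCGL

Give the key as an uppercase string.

YGAVF

  i= 0: B-D = 24 → Y
  i= 1: L-F =  6 → G
  i= 2: A-A =  0 → A
  i= 3: J-O = 21 → V
  i= 4: C-X =  5 → F
  i= 5: X-Z = 24 → Y
  i= 6: B-V =  6 → G
  i= 7: R-R =  0 → A
  i= 8: Z-E = 21 → V
  i= 9: I-D =  5 → F
  i=10: G-I = 24 → Y
  i=11: C-W =  6 → G
  i=12: S-S =  0 → A
  i=13: W-B = 21 → V
  i=14: U-P =  5 → F
  i=15: W-Y = 24 → Y
  i=16: Q-K =  6 → G
  i=17: F-F =  0 → A
  i=18: Z-E = 21 → V
  i=19: G-B =  5 → F
  i=20: J-L = 24 → Y
  i=21: O-I =  6 → G
  i=22: G-G =  0 → A
  i=23: Q-V = 21 → V
  i=24: C-X =  5 → F
  i=25: G-I = 24 → Y
  i=26: L-F =  6 → G
  shifts repeat with period 5: YGAVF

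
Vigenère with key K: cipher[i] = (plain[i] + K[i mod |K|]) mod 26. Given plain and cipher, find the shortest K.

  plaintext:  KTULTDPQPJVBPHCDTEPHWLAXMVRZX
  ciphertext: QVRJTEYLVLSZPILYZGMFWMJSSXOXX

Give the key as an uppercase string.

GCXYABJV

  i= 0: Q-K =  6 → G
  i= 1: V-T =  2 → C
  i= 2: R-U = 23 → X
  i= 3: J-L = 24 → Y
  i= 4: T-T =  0 → A
  i= 5: E-D =  1 → B
  i= 6: Y-P =  9 → J
  i= 7: L-Q = 21 → V
  i= 8: V-P =  6 → G
  i= 9: L-J =  2 → C
  i=10: S-V = 23 → X
  i=11: Z-B = 24 → Y
  i=12: P-P =  0 → A
  i=13: I-H =  1 → B
  i=14: L-C =  9 → J
  i=15: Y-D = 21 → V
  i=16: Z-T =  6 → G
  i=17: G-E =  2 → C
  i=18: M-P = 23 → X
  i=19: F-H = 24 → Y
  i=20: W-W =  0 → A
  i=21: M-L =  1 → B
  i=22: J-A =  9 → J
  i=23: S-X = 21 → V
  i=24: S-M =  6 → G
  i=25: X-V =  2 → C
  i=26: O-R = 23 → X
  i=27: X-Z = 24 → Y
  i=28: X-X =  0 → A
  shifts repeat with period 8: GCXYABJV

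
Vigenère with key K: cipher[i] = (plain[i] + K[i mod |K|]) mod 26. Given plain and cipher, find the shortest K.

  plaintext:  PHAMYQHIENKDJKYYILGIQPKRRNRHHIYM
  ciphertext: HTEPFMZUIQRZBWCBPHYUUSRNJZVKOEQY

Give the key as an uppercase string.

  i= 0: H-P = 18 → S
  i= 1: T-H = 12 → M
  i= 2: E-A =  4 → E
  i= 3: P-M =  3 → D
  i= 4: F-Y =  7 → H
  i= 5: M-Q = 22 → W
  i= 6: Z-H = 18 → S
  i= 7: U-I = 12 → M
  i= 8: I-E =  4 → E
  i= 9: Q-N =  3 → D
  i=10: R-K =  7 → H
  i=11: Z-D = 22 → W
  i=12: B-J = 18 → S
  i=13: W-K = 12 → M
  i=14: C-Y =  4 → E
  i=15: B-Y =  3 → D
  i=16: P-I =  7 → H
  i=17: H-L = 22 → W
  i=18: Y-G = 18 → S
  i=19: U-I = 12 → M
  i=20: U-Q =  4 → E
  i=21: S-P =  3 → D
  i=22: R-K =  7 → H
  i=23: N-R = 22 → W
  i=24: J-R = 18 → S
  i=25: Z-N = 12 → M
  i=26: V-R =  4 → E
  i=27: K-H =  3 → D
  i=28: O-H =  7 → H
  i=29: E-I = 22 → W
  i=30: Q-Y = 18 → S
  i=31: Y-M = 12 → M
  shifts repeat with period 6: SMEDHW

SMEDHW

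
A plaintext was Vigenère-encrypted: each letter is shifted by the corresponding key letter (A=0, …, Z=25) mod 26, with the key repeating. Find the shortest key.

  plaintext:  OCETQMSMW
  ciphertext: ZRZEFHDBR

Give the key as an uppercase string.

LPV

  i= 0: Z-O = 11 → L
  i= 1: R-C = 15 → P
  i= 2: Z-E = 21 → V
  i= 3: E-T = 11 → L
  i= 4: F-Q = 15 → P
  i= 5: H-M = 21 → V
  i= 6: D-S = 11 → L
  i= 7: B-M = 15 → P
  i= 8: R-W = 21 → V
  shifts repeat with period 3: LPV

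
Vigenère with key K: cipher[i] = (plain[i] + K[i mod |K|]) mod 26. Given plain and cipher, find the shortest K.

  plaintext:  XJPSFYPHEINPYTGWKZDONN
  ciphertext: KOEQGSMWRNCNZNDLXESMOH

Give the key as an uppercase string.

NFPYBUXP

  i= 0: K-X = 13 → N
  i= 1: O-J =  5 → F
  i= 2: E-P = 15 → P
  i= 3: Q-S = 24 → Y
  i= 4: G-F =  1 → B
  i= 5: S-Y = 20 → U
  i= 6: M-P = 23 → X
  i= 7: W-H = 15 → P
  i= 8: R-E = 13 → N
  i= 9: N-I =  5 → F
  i=10: C-N = 15 → P
  i=11: N-P = 24 → Y
  i=12: Z-Y =  1 → B
  i=13: N-T = 20 → U
  i=14: D-G = 23 → X
  i=15: L-W = 15 → P
  i=16: X-K = 13 → N
  i=17: E-Z =  5 → F
  i=18: S-D = 15 → P
  i=19: M-O = 24 → Y
  i=20: O-N =  1 → B
  i=21: H-N = 20 → U
  shifts repeat with period 8: NFPYBUXP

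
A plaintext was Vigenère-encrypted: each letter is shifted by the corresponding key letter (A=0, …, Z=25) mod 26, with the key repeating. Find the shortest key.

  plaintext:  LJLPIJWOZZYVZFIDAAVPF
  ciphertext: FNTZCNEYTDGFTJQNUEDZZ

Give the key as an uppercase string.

UEIK

  i= 0: F-L = 20 → U
  i= 1: N-J =  4 → E
  i= 2: T-L =  8 → I
  i= 3: Z-P = 10 → K
  i= 4: C-I = 20 → U
  i= 5: N-J =  4 → E
  i= 6: E-W =  8 → I
  i= 7: Y-O = 10 → K
  i= 8: T-Z = 20 → U
  i= 9: D-Z =  4 → E
  i=10: G-Y =  8 → I
  i=11: F-V = 10 → K
  i=12: T-Z = 20 → U
  i=13: J-F =  4 → E
  i=14: Q-I =  8 → I
  i=15: N-D = 10 → K
  i=16: U-A = 20 → U
  i=17: E-A =  4 → E
  i=18: D-V =  8 → I
  i=19: Z-P = 10 → K
  i=20: Z-F = 20 → U
  shifts repeat with period 4: UEIK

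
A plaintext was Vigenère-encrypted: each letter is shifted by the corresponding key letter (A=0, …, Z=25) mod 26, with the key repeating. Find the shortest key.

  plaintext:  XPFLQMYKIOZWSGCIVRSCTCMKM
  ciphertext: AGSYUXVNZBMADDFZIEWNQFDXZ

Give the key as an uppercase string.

DRNNELX

  i= 0: A-X =  3 → D
  i= 1: G-P = 17 → R
  i= 2: S-F = 13 → N
  i= 3: Y-L = 13 → N
  i= 4: U-Q =  4 → E
  i= 5: X-M = 11 → L
  i= 6: V-Y = 23 → X
  i= 7: N-K =  3 → D
  i= 8: Z-I = 17 → R
  i= 9: B-O = 13 → N
  i=10: M-Z = 13 → N
  i=11: A-W =  4 → E
  i=12: D-S = 11 → L
  i=13: D-G = 23 → X
  i=14: F-C =  3 → D
  i=15: Z-I = 17 → R
  i=16: I-V = 13 → N
  i=17: E-R = 13 → N
  i=18: W-S =  4 → E
  i=19: N-C = 11 → L
  i=20: Q-T = 23 → X
  i=21: F-C =  3 → D
  i=22: D-M = 17 → R
  i=23: X-K = 13 → N
  i=24: Z-M = 13 → N
  shifts repeat with period 7: DRNNELX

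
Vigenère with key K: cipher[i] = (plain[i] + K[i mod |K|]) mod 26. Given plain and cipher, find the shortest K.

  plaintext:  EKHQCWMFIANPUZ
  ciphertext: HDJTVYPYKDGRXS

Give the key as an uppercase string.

DTC

  i= 0: H-E =  3 → D
  i= 1: D-K = 19 → T
  i= 2: J-H =  2 → C
  i= 3: T-Q =  3 → D
  i= 4: V-C = 19 → T
  i= 5: Y-W =  2 → C
  i= 6: P-M =  3 → D
  i= 7: Y-F = 19 → T
  i= 8: K-I =  2 → C
  i= 9: D-A =  3 → D
  i=10: G-N = 19 → T
  i=11: R-P =  2 → C
  i=12: X-U =  3 → D
  i=13: S-Z = 19 → T
  shifts repeat with period 3: DTC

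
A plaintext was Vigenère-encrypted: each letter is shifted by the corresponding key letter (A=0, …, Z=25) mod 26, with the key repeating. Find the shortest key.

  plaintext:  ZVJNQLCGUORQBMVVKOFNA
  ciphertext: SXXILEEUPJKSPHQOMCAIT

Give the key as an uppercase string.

TCOVV

  i= 0: S-Z = 19 → T
  i= 1: X-V =  2 → C
  i= 2: X-J = 14 → O
  i= 3: I-N = 21 → V
  i= 4: L-Q = 21 → V
  i= 5: E-L = 19 → T
  i= 6: E-C =  2 → C
  i= 7: U-G = 14 → O
  i= 8: P-U = 21 → V
  i= 9: J-O = 21 → V
  i=10: K-R = 19 → T
  i=11: S-Q =  2 → C
  i=12: P-B = 14 → O
  i=13: H-M = 21 → V
  i=14: Q-V = 21 → V
  i=15: O-V = 19 → T
  i=16: M-K =  2 → C
  i=17: C-O = 14 → O
  i=18: A-F = 21 → V
  i=19: I-N = 21 → V
  i=20: T-A = 19 → T
  shifts repeat with period 5: TCOVV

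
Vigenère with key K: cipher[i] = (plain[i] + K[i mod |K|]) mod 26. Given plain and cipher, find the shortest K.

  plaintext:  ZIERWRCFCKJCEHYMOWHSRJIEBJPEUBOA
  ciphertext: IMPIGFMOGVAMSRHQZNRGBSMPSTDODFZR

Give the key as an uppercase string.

JELRKOK

  i= 0: I-Z =  9 → J
  i= 1: M-I =  4 → E
  i= 2: P-E = 11 → L
  i= 3: I-R = 17 → R
  i= 4: G-W = 10 → K
  i= 5: F-R = 14 → O
  i= 6: M-C = 10 → K
  i= 7: O-F =  9 → J
  i= 8: G-C =  4 → E
  i= 9: V-K = 11 → L
  i=10: A-J = 17 → R
  i=11: M-C = 10 → K
  i=12: S-E = 14 → O
  i=13: R-H = 10 → K
  i=14: H-Y =  9 → J
  i=15: Q-M =  4 → E
  i=16: Z-O = 11 → L
  i=17: N-W = 17 → R
  i=18: R-H = 10 → K
  i=19: G-S = 14 → O
  i=20: B-R = 10 → K
  i=21: S-J =  9 → J
  i=22: M-I =  4 → E
  i=23: P-E = 11 → L
  i=24: S-B = 17 → R
  i=25: T-J = 10 → K
  i=26: D-P = 14 → O
  i=27: O-E = 10 → K
  i=28: D-U =  9 → J
  i=29: F-B =  4 → E
  i=30: Z-O = 11 → L
  i=31: R-A = 17 → R
  shifts repeat with period 7: JELRKOK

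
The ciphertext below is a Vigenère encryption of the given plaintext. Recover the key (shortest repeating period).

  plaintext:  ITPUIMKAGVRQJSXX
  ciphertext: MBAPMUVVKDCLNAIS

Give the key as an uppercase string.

EILV

  i= 0: M-I =  4 → E
  i= 1: B-T =  8 → I
  i= 2: A-P = 11 → L
  i= 3: P-U = 21 → V
  i= 4: M-I =  4 → E
  i= 5: U-M =  8 → I
  i= 6: V-K = 11 → L
  i= 7: V-A = 21 → V
  i= 8: K-G =  4 → E
  i= 9: D-V =  8 → I
  i=10: C-R = 11 → L
  i=11: L-Q = 21 → V
  i=12: N-J =  4 → E
  i=13: A-S =  8 → I
  i=14: I-X = 11 → L
  i=15: S-X = 21 → V
  shifts repeat with period 4: EILV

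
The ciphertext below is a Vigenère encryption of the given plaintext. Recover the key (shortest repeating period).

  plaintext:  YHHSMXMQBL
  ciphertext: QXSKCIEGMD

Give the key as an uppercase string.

SQL

  i= 0: Q-Y = 18 → S
  i= 1: X-H = 16 → Q
  i= 2: S-H = 11 → L
  i= 3: K-S = 18 → S
  i= 4: C-M = 16 → Q
  i= 5: I-X = 11 → L
  i= 6: E-M = 18 → S
  i= 7: G-Q = 16 → Q
  i= 8: M-B = 11 → L
  i= 9: D-L = 18 → S
  shifts repeat with period 3: SQL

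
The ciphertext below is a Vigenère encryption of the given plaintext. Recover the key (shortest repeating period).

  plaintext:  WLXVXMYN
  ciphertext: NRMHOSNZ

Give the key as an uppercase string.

RGPM

  i= 0: N-W = 17 → R
  i= 1: R-L =  6 → G
  i= 2: M-X = 15 → P
  i= 3: H-V = 12 → M
  i= 4: O-X = 17 → R
  i= 5: S-M =  6 → G
  i= 6: N-Y = 15 → P
  i= 7: Z-N = 12 → M
  shifts repeat with period 4: RGPM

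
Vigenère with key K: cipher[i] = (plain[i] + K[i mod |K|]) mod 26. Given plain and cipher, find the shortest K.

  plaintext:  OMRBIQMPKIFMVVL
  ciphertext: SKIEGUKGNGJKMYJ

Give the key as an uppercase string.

  i= 0: S-O =  4 → E
  i= 1: K-M = 24 → Y
  i= 2: I-R = 17 → R
  i= 3: E-B =  3 → D
  i= 4: G-I = 24 → Y
  i= 5: U-Q =  4 → E
  i= 6: K-M = 24 → Y
  i= 7: G-P = 17 → R
  i= 8: N-K =  3 → D
  i= 9: G-I = 24 → Y
  i=10: J-F =  4 → E
  i=11: K-M = 24 → Y
  i=12: M-V = 17 → R
  i=13: Y-V =  3 → D
  i=14: J-L = 24 → Y
  shifts repeat with period 5: EYRDY

EYRDY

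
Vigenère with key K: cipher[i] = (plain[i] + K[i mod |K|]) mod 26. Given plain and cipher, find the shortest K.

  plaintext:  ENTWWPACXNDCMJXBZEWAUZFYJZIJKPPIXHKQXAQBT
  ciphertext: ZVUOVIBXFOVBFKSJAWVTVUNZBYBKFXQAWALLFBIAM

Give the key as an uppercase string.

VIBSZTB

  i= 0: Z-E = 21 → V
  i= 1: V-N =  8 → I
  i= 2: U-T =  1 → B
  i= 3: O-W = 18 → S
  i= 4: V-W = 25 → Z
  i= 5: I-P = 19 → T
  i= 6: B-A =  1 → B
  i= 7: X-C = 21 → V
  i= 8: F-X =  8 → I
  i= 9: O-N =  1 → B
  i=10: V-D = 18 → S
  i=11: B-C = 25 → Z
  i=12: F-M = 19 → T
  i=13: K-J =  1 → B
  i=14: S-X = 21 → V
  i=15: J-B =  8 → I
  i=16: A-Z =  1 → B
  i=17: W-E = 18 → S
  i=18: V-W = 25 → Z
  i=19: T-A = 19 → T
  i=20: V-U =  1 → B
  i=21: U-Z = 21 → V
  i=22: N-F =  8 → I
  i=23: Z-Y =  1 → B
  i=24: B-J = 18 → S
  i=25: Y-Z = 25 → Z
  i=26: B-I = 19 → T
  i=27: K-J =  1 → B
  i=28: F-K = 21 → V
  i=29: X-P =  8 → I
  i=30: Q-P =  1 → B
  i=31: A-I = 18 → S
  i=32: W-X = 25 → Z
  i=33: A-H = 19 → T
  i=34: L-K =  1 → B
  i=35: L-Q = 21 → V
  i=36: F-X =  8 → I
  i=37: B-A =  1 → B
  i=38: I-Q = 18 → S
  i=39: A-B = 25 → Z
  i=40: M-T = 19 → T
  shifts repeat with period 7: VIBSZTB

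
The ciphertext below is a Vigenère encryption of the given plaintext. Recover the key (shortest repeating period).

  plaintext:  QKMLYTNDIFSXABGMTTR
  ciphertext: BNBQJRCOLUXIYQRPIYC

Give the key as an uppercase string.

LDPFLYP

  i= 0: B-Q = 11 → L
  i= 1: N-K =  3 → D
  i= 2: B-M = 15 → P
  i= 3: Q-L =  5 → F
  i= 4: J-Y = 11 → L
  i= 5: R-T = 24 → Y
  i= 6: C-N = 15 → P
  i= 7: O-D = 11 → L
  i= 8: L-I =  3 → D
  i= 9: U-F = 15 → P
  i=10: X-S =  5 → F
  i=11: I-X = 11 → L
  i=12: Y-A = 24 → Y
  i=13: Q-B = 15 → P
  i=14: R-G = 11 → L
  i=15: P-M =  3 → D
  i=16: I-T = 15 → P
  i=17: Y-T =  5 → F
  i=18: C-R = 11 → L
  shifts repeat with period 7: LDPFLYP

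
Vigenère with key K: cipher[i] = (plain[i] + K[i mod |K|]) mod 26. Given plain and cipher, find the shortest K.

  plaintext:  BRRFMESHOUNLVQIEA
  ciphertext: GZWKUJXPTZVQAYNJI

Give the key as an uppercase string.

  i= 0: G-B =  5 → F
  i= 1: Z-R =  8 → I
  i= 2: W-R =  5 → F
  i= 3: K-F =  5 → F
  i= 4: U-M =  8 → I
  i= 5: J-E =  5 → F
  i= 6: X-S =  5 → F
  i= 7: P-H =  8 → I
  i= 8: T-O =  5 → F
  i= 9: Z-U =  5 → F
  i=10: V-N =  8 → I
  i=11: Q-L =  5 → F
  i=12: A-V =  5 → F
  i=13: Y-Q =  8 → I
  i=14: N-I =  5 → F
  i=15: J-E =  5 → F
  i=16: I-A =  8 → I
  shifts repeat with period 3: FIF

FIF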